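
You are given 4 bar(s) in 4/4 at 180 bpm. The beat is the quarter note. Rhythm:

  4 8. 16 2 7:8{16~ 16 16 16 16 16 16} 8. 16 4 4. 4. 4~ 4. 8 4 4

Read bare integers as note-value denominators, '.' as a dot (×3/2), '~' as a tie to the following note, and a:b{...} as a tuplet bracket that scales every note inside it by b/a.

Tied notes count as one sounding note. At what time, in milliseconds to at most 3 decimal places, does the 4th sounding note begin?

note 4 onset = 2b = 666.667ms

1. 0.0ms @ 0 + 333.333ms (1)
2. 333.333ms @ 1 + 250.0ms (3/4)
3. 583.333ms @ 7/4 + 83.333ms (1/4)
4. 666.667ms @ 2 + 666.667ms (2)
5. 1333.333ms @ 4 + 190.476ms (4/7)
6. 1523.81ms @ 32/7 + 95.238ms (2/7)
7. 1619.048ms @ 34/7 + 95.238ms (2/7)
8. 1714.286ms @ 36/7 + 95.238ms (2/7)
9. 1809.524ms @ 38/7 + 95.238ms (2/7)
10. 1904.762ms @ 40/7 + 95.238ms (2/7)
11. 2000.0ms @ 6 + 250.0ms (3/4)
12. 2250.0ms @ 27/4 + 83.333ms (1/4)
13. 2333.333ms @ 7 + 333.333ms (1)
14. 2666.667ms @ 8 + 500.0ms (3/2)
15. 3166.667ms @ 19/2 + 500.0ms (3/2)
16. 3666.667ms @ 11 + 833.333ms (5/2)
17. 4500.0ms @ 27/2 + 166.667ms (1/2)
18. 4666.667ms @ 14 + 333.333ms (1)
19. 5000.0ms @ 15 + 333.333ms (1)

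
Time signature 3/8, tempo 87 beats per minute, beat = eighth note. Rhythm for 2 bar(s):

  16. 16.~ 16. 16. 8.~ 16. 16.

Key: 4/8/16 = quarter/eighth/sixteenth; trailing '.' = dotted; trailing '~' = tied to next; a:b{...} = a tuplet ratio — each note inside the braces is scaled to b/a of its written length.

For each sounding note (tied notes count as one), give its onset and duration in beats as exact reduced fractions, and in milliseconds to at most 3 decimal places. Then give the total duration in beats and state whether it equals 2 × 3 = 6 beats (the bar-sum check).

1) 0.0ms=0b +517.241ms=3/4b
2) 517.241ms=3/4b +1034.483ms=3/2b
3) 1551.724ms=9/4b +517.241ms=3/4b
4) 2068.966ms=3b +1551.724ms=9/4b
5) 3620.69ms=21/4b +517.241ms=3/4b
Σ=6b of 6 (87bpm 3/8) — PASS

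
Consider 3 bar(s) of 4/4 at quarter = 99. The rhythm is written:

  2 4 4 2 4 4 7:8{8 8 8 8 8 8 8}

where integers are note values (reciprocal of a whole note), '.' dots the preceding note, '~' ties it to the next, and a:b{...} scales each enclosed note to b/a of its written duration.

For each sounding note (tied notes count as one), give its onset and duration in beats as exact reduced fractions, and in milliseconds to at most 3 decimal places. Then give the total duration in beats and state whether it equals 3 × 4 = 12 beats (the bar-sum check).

1) 0.0ms=0b +1212.121ms=2b
2) 1212.121ms=2b +606.061ms=1b
3) 1818.182ms=3b +606.061ms=1b
4) 2424.242ms=4b +1212.121ms=2b
5) 3636.364ms=6b +606.061ms=1b
6) 4242.424ms=7b +606.061ms=1b
7) 4848.485ms=8b +346.32ms=4/7b
8) 5194.805ms=60/7b +346.32ms=4/7b
9) 5541.126ms=64/7b +346.32ms=4/7b
10) 5887.446ms=68/7b +346.32ms=4/7b
11) 6233.766ms=72/7b +346.32ms=4/7b
12) 6580.087ms=76/7b +346.32ms=4/7b
13) 6926.407ms=80/7b +346.32ms=4/7b
Σ=12b of 12 (99bpm 4/4) — PASS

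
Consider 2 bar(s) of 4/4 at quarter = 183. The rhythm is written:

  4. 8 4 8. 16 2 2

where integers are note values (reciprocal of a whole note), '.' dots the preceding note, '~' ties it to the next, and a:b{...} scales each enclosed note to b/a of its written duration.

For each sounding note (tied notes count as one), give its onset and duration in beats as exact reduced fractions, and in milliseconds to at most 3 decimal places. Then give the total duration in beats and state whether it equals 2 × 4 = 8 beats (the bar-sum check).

1) 0.0ms=0b +491.803ms=3/2b
2) 491.803ms=3/2b +163.934ms=1/2b
3) 655.738ms=2b +327.869ms=1b
4) 983.607ms=3b +245.902ms=3/4b
5) 1229.508ms=15/4b +81.967ms=1/4b
6) 1311.475ms=4b +655.738ms=2b
7) 1967.213ms=6b +655.738ms=2b
Σ=8b of 8 (183bpm 4/4) — PASS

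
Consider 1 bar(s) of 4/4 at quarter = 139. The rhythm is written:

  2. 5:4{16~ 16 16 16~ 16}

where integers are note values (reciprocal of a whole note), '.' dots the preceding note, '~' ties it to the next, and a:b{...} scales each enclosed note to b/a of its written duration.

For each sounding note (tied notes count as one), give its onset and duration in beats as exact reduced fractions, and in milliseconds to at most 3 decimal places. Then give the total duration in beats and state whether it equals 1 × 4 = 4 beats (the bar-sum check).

1) 0.0ms=0b +1294.964ms=3b
2) 1294.964ms=3b +172.662ms=2/5b
3) 1467.626ms=17/5b +86.331ms=1/5b
4) 1553.957ms=18/5b +172.662ms=2/5b
Σ=4b of 4 (139bpm 4/4) — PASS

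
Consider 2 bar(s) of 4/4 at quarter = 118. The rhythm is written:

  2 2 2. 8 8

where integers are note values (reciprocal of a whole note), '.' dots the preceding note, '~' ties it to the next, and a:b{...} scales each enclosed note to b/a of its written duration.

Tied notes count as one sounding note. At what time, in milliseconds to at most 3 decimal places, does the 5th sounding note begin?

1. 0.0ms @ 0 + 1016.949ms (2)
2. 1016.949ms @ 2 + 1016.949ms (2)
3. 2033.898ms @ 4 + 1525.424ms (3)
4. 3559.322ms @ 7 + 254.237ms (1/2)
5. 3813.559ms @ 15/2 + 254.237ms (1/2)

note 5 onset = 15/2b = 3813.559ms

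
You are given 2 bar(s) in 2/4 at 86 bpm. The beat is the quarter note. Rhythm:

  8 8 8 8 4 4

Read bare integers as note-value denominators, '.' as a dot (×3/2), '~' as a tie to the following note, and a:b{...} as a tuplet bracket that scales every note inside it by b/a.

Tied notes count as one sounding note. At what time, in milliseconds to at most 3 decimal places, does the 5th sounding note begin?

1. 0.0ms @ 0 + 348.837ms (1/2)
2. 348.837ms @ 1/2 + 348.837ms (1/2)
3. 697.674ms @ 1 + 348.837ms (1/2)
4. 1046.512ms @ 3/2 + 348.837ms (1/2)
5. 1395.349ms @ 2 + 697.674ms (1)
6. 2093.023ms @ 3 + 697.674ms (1)

note 5 onset = 2b = 1395.349ms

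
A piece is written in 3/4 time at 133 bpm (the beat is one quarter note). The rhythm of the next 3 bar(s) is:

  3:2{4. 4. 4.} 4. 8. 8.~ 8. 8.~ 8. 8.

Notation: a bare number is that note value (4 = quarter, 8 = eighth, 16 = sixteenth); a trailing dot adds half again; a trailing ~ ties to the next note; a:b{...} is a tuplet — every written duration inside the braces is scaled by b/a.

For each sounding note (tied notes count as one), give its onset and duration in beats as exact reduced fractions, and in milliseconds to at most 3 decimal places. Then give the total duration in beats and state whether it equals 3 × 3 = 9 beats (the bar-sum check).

1) 0.0ms=0b +451.128ms=1b
2) 451.128ms=1b +451.128ms=1b
3) 902.256ms=2b +451.128ms=1b
4) 1353.383ms=3b +676.692ms=3/2b
5) 2030.075ms=9/2b +338.346ms=3/4b
6) 2368.421ms=21/4b +676.692ms=3/2b
7) 3045.113ms=27/4b +676.692ms=3/2b
8) 3721.805ms=33/4b +338.346ms=3/4b
Σ=9b of 9 (133bpm 3/4) — PASS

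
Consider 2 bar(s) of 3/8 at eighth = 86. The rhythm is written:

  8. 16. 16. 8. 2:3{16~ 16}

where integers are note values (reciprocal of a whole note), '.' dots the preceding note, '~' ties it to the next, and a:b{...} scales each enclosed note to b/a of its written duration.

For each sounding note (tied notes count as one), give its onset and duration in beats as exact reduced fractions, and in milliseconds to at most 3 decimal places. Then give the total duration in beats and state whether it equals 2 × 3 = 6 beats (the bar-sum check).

1) 0.0ms=0b +1046.512ms=3/2b
2) 1046.512ms=3/2b +523.256ms=3/4b
3) 1569.767ms=9/4b +523.256ms=3/4b
4) 2093.023ms=3b +1046.512ms=3/2b
5) 3139.535ms=9/2b +1046.512ms=3/2b
Σ=6b of 6 (86bpm 3/8) — PASS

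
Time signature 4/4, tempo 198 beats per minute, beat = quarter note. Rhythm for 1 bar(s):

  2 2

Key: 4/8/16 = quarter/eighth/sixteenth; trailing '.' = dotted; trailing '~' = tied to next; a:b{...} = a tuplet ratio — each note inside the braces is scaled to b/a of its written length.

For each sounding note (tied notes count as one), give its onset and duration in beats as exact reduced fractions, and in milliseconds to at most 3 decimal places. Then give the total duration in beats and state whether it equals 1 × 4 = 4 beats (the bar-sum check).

1) 0.0ms=0b +606.061ms=2b
2) 606.061ms=2b +606.061ms=2b
Σ=4b of 4 (198bpm 4/4) — PASS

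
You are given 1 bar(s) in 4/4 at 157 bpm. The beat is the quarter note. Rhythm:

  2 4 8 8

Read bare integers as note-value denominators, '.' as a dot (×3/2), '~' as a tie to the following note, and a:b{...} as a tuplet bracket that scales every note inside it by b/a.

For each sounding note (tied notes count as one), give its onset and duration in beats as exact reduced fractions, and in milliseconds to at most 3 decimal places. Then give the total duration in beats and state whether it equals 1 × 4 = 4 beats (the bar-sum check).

1) 0.0ms=0b +764.331ms=2b
2) 764.331ms=2b +382.166ms=1b
3) 1146.497ms=3b +191.083ms=1/2b
4) 1337.58ms=7/2b +191.083ms=1/2b
Σ=4b of 4 (157bpm 4/4) — PASS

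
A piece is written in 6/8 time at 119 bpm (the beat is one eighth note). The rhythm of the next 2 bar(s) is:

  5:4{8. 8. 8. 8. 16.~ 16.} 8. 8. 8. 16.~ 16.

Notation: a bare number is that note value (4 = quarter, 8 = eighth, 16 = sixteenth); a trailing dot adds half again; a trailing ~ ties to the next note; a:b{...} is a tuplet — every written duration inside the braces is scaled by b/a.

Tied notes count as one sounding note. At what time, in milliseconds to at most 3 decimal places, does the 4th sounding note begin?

1. 0.0ms @ 0 + 605.042ms (6/5)
2. 605.042ms @ 6/5 + 605.042ms (6/5)
3. 1210.084ms @ 12/5 + 605.042ms (6/5)
4. 1815.126ms @ 18/5 + 605.042ms (6/5)
5. 2420.168ms @ 24/5 + 605.042ms (6/5)
6. 3025.21ms @ 6 + 756.303ms (3/2)
7. 3781.513ms @ 15/2 + 756.303ms (3/2)
8. 4537.815ms @ 9 + 756.303ms (3/2)
9. 5294.118ms @ 21/2 + 756.303ms (3/2)

note 4 onset = 18/5b = 1815.126ms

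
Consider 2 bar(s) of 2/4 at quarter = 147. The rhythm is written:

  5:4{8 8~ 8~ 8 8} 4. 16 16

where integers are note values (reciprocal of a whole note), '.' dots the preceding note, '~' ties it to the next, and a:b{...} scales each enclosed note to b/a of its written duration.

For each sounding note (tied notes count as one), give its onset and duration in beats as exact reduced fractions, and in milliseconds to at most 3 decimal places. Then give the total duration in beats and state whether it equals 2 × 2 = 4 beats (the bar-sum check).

1) 0.0ms=0b +163.265ms=2/5b
2) 163.265ms=2/5b +489.796ms=6/5b
3) 653.061ms=8/5b +163.265ms=2/5b
4) 816.327ms=2b +612.245ms=3/2b
5) 1428.571ms=7/2b +102.041ms=1/4b
6) 1530.612ms=15/4b +102.041ms=1/4b
Σ=4b of 4 (147bpm 2/4) — PASS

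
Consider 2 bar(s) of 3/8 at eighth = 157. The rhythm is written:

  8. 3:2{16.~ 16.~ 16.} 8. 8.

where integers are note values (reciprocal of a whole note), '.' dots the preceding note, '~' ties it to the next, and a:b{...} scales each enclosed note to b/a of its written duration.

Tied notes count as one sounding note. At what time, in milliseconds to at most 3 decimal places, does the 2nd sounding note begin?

1. 0.0ms @ 0 + 573.248ms (3/2)
2. 573.248ms @ 3/2 + 573.248ms (3/2)
3. 1146.497ms @ 3 + 573.248ms (3/2)
4. 1719.745ms @ 9/2 + 573.248ms (3/2)

note 2 onset = 3/2b = 573.248ms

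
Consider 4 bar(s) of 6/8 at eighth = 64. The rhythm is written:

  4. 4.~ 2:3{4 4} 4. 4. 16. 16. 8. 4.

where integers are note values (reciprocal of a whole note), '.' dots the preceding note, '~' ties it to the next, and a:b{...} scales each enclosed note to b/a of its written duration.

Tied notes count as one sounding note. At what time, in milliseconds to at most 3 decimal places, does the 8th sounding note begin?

note 8 onset = 39/2b = 18281.25ms

1. 0.0ms @ 0 + 2812.5ms (3)
2. 2812.5ms @ 3 + 5625.0ms (6)
3. 8437.5ms @ 9 + 2812.5ms (3)
4. 11250.0ms @ 12 + 2812.5ms (3)
5. 14062.5ms @ 15 + 2812.5ms (3)
6. 16875.0ms @ 18 + 703.125ms (3/4)
7. 17578.125ms @ 75/4 + 703.125ms (3/4)
8. 18281.25ms @ 39/2 + 1406.25ms (3/2)
9. 19687.5ms @ 21 + 2812.5ms (3)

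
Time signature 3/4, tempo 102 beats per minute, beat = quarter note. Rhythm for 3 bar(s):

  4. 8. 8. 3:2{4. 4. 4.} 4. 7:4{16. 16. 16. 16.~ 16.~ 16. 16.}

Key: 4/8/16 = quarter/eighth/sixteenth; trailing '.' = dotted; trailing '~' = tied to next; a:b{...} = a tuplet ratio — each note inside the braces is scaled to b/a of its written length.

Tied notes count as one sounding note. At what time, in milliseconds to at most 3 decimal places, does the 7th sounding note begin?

note 7 onset = 6b = 3529.412ms

1. 0.0ms @ 0 + 882.353ms (3/2)
2. 882.353ms @ 3/2 + 441.176ms (3/4)
3. 1323.529ms @ 9/4 + 441.176ms (3/4)
4. 1764.706ms @ 3 + 588.235ms (1)
5. 2352.941ms @ 4 + 588.235ms (1)
6. 2941.176ms @ 5 + 588.235ms (1)
7. 3529.412ms @ 6 + 882.353ms (3/2)
8. 4411.765ms @ 15/2 + 126.05ms (3/14)
9. 4537.815ms @ 54/7 + 126.05ms (3/14)
10. 4663.866ms @ 111/14 + 126.05ms (3/14)
11. 4789.916ms @ 57/7 + 378.151ms (9/14)
12. 5168.067ms @ 123/14 + 126.05ms (3/14)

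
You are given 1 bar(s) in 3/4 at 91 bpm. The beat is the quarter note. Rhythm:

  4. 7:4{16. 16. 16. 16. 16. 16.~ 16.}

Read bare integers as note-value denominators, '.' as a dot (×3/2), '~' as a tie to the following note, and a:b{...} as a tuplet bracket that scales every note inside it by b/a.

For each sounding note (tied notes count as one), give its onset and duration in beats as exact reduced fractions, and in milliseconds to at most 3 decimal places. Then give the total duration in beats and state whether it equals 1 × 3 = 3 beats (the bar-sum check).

1) 0.0ms=0b +989.011ms=3/2b
2) 989.011ms=3/2b +141.287ms=3/14b
3) 1130.298ms=12/7b +141.287ms=3/14b
4) 1271.586ms=27/14b +141.287ms=3/14b
5) 1412.873ms=15/7b +141.287ms=3/14b
6) 1554.16ms=33/14b +141.287ms=3/14b
7) 1695.447ms=18/7b +282.575ms=3/7b
Σ=3b of 3 (91bpm 3/4) — PASS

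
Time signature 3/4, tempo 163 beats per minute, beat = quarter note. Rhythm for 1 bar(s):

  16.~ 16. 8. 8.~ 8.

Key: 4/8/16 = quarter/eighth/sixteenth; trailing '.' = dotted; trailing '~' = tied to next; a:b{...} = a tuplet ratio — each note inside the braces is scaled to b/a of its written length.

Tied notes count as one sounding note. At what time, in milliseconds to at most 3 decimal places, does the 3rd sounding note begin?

1. 0.0ms @ 0 + 276.074ms (3/4)
2. 276.074ms @ 3/4 + 276.074ms (3/4)
3. 552.147ms @ 3/2 + 552.147ms (3/2)

note 3 onset = 3/2b = 552.147ms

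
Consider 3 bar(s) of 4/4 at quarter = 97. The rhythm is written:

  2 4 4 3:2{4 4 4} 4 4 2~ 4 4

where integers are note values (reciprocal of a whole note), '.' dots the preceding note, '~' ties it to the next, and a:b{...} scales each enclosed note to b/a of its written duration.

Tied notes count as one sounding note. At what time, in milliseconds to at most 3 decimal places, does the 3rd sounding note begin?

note 3 onset = 3b = 1855.67ms

1. 0.0ms @ 0 + 1237.113ms (2)
2. 1237.113ms @ 2 + 618.557ms (1)
3. 1855.67ms @ 3 + 618.557ms (1)
4. 2474.227ms @ 4 + 412.371ms (2/3)
5. 2886.598ms @ 14/3 + 412.371ms (2/3)
6. 3298.969ms @ 16/3 + 412.371ms (2/3)
7. 3711.34ms @ 6 + 618.557ms (1)
8. 4329.897ms @ 7 + 618.557ms (1)
9. 4948.454ms @ 8 + 1855.67ms (3)
10. 6804.124ms @ 11 + 618.557ms (1)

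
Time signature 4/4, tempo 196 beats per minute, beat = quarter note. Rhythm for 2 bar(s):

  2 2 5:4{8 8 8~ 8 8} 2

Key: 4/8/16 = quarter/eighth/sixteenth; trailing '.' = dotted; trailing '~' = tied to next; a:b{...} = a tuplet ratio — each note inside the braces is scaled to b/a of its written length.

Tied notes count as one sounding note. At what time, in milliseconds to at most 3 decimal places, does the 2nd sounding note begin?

note 2 onset = 2b = 612.245ms

1. 0.0ms @ 0 + 612.245ms (2)
2. 612.245ms @ 2 + 612.245ms (2)
3. 1224.49ms @ 4 + 122.449ms (2/5)
4. 1346.939ms @ 22/5 + 122.449ms (2/5)
5. 1469.388ms @ 24/5 + 244.898ms (4/5)
6. 1714.286ms @ 28/5 + 122.449ms (2/5)
7. 1836.735ms @ 6 + 612.245ms (2)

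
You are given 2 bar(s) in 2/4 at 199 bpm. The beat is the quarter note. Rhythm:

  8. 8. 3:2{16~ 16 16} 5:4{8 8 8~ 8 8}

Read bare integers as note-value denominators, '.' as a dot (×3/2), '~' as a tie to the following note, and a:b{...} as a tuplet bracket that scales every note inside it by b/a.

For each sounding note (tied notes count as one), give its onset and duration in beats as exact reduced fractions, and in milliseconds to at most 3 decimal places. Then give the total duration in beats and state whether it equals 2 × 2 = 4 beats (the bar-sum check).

1) 0.0ms=0b +226.131ms=3/4b
2) 226.131ms=3/4b +226.131ms=3/4b
3) 452.261ms=3/2b +100.503ms=1/3b
4) 552.764ms=11/6b +50.251ms=1/6b
5) 603.015ms=2b +120.603ms=2/5b
6) 723.618ms=12/5b +120.603ms=2/5b
7) 844.221ms=14/5b +241.206ms=4/5b
8) 1085.427ms=18/5b +120.603ms=2/5b
Σ=4b of 4 (199bpm 2/4) — PASS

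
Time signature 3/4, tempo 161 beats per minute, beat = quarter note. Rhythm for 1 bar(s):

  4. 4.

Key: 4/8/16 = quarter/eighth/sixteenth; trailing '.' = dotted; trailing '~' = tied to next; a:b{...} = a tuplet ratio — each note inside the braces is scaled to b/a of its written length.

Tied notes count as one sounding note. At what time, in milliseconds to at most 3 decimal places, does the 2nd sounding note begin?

note 2 onset = 3/2b = 559.006ms

1. 0.0ms @ 0 + 559.006ms (3/2)
2. 559.006ms @ 3/2 + 559.006ms (3/2)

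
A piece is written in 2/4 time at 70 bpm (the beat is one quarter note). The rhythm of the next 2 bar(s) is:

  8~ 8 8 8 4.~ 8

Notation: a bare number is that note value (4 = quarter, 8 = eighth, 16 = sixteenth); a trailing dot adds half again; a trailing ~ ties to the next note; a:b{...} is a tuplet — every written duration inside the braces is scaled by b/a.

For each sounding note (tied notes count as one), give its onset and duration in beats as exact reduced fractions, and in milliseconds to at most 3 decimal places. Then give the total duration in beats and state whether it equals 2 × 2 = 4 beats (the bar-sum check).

1) 0.0ms=0b +857.143ms=1b
2) 857.143ms=1b +428.571ms=1/2b
3) 1285.714ms=3/2b +428.571ms=1/2b
4) 1714.286ms=2b +1714.286ms=2b
Σ=4b of 4 (70bpm 2/4) — PASS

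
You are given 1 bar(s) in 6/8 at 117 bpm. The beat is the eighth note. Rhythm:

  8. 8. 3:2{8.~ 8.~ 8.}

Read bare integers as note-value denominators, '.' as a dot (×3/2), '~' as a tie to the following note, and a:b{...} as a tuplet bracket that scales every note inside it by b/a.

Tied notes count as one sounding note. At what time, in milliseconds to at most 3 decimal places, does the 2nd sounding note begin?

1. 0.0ms @ 0 + 769.231ms (3/2)
2. 769.231ms @ 3/2 + 769.231ms (3/2)
3. 1538.462ms @ 3 + 1538.462ms (3)

note 2 onset = 3/2b = 769.231ms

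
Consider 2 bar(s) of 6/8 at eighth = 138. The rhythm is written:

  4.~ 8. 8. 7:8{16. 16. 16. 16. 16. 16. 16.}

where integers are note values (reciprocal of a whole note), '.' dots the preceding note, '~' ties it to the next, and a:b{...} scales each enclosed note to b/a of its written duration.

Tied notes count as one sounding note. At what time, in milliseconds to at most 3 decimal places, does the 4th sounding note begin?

note 4 onset = 48/7b = 2981.366ms

1. 0.0ms @ 0 + 1956.522ms (9/2)
2. 1956.522ms @ 9/2 + 652.174ms (3/2)
3. 2608.696ms @ 6 + 372.671ms (6/7)
4. 2981.366ms @ 48/7 + 372.671ms (6/7)
5. 3354.037ms @ 54/7 + 372.671ms (6/7)
6. 3726.708ms @ 60/7 + 372.671ms (6/7)
7. 4099.379ms @ 66/7 + 372.671ms (6/7)
8. 4472.05ms @ 72/7 + 372.671ms (6/7)
9. 4844.72ms @ 78/7 + 372.671ms (6/7)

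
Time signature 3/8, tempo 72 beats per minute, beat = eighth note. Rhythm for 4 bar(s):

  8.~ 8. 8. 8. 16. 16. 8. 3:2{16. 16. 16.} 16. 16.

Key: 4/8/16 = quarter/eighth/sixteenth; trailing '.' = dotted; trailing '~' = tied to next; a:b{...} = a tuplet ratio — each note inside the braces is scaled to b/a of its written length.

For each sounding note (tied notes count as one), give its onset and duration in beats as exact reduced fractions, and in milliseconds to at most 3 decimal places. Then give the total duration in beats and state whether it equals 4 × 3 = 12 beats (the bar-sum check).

1) 0.0ms=0b +2500.0ms=3b
2) 2500.0ms=3b +1250.0ms=3/2b
3) 3750.0ms=9/2b +1250.0ms=3/2b
4) 5000.0ms=6b +625.0ms=3/4b
5) 5625.0ms=27/4b +625.0ms=3/4b
6) 6250.0ms=15/2b +1250.0ms=3/2b
7) 7500.0ms=9b +416.667ms=1/2b
8) 7916.667ms=19/2b +416.667ms=1/2b
9) 8333.333ms=10b +416.667ms=1/2b
10) 8750.0ms=21/2b +625.0ms=3/4b
11) 9375.0ms=45/4b +625.0ms=3/4b
Σ=12b of 12 (72bpm 3/8) — PASS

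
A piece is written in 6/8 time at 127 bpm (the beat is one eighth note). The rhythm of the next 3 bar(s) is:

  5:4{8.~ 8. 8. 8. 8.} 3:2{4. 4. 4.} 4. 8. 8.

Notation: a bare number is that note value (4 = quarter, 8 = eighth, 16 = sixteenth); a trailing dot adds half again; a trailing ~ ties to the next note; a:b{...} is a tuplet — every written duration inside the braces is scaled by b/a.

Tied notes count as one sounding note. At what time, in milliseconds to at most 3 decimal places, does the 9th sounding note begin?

1. 0.0ms @ 0 + 1133.858ms (12/5)
2. 1133.858ms @ 12/5 + 566.929ms (6/5)
3. 1700.787ms @ 18/5 + 566.929ms (6/5)
4. 2267.717ms @ 24/5 + 566.929ms (6/5)
5. 2834.646ms @ 6 + 944.882ms (2)
6. 3779.528ms @ 8 + 944.882ms (2)
7. 4724.409ms @ 10 + 944.882ms (2)
8. 5669.291ms @ 12 + 1417.323ms (3)
9. 7086.614ms @ 15 + 708.661ms (3/2)
10. 7795.276ms @ 33/2 + 708.661ms (3/2)

note 9 onset = 15b = 7086.614ms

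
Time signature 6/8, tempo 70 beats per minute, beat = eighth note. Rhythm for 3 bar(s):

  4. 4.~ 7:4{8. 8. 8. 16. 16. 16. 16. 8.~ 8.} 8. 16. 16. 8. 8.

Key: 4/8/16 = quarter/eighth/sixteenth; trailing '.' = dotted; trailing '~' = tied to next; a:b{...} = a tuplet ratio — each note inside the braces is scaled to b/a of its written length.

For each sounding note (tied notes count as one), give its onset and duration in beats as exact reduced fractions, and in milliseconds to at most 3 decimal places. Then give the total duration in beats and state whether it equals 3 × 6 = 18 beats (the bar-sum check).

1) 0.0ms=0b +2571.429ms=3b
2) 2571.429ms=3b +3306.122ms=27/7b
3) 5877.551ms=48/7b +734.694ms=6/7b
4) 6612.245ms=54/7b +734.694ms=6/7b
5) 7346.939ms=60/7b +367.347ms=3/7b
6) 7714.286ms=9b +367.347ms=3/7b
7) 8081.633ms=66/7b +367.347ms=3/7b
8) 8448.98ms=69/7b +367.347ms=3/7b
9) 8816.327ms=72/7b +1469.388ms=12/7b
10) 10285.714ms=12b +1285.714ms=3/2b
11) 11571.429ms=27/2b +642.857ms=3/4b
12) 12214.286ms=57/4b +642.857ms=3/4b
13) 12857.143ms=15b +1285.714ms=3/2b
14) 14142.857ms=33/2b +1285.714ms=3/2b
Σ=18b of 18 (70bpm 6/8) — PASS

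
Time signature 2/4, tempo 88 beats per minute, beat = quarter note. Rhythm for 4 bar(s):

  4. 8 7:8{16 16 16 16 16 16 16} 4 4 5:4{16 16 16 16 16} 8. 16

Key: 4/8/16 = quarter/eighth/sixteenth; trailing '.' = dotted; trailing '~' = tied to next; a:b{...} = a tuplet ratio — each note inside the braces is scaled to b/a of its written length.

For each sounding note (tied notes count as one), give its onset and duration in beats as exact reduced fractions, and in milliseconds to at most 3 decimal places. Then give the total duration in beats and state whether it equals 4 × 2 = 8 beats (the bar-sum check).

1) 0.0ms=0b +1022.727ms=3/2b
2) 1022.727ms=3/2b +340.909ms=1/2b
3) 1363.636ms=2b +194.805ms=2/7b
4) 1558.442ms=16/7b +194.805ms=2/7b
5) 1753.247ms=18/7b +194.805ms=2/7b
6) 1948.052ms=20/7b +194.805ms=2/7b
7) 2142.857ms=22/7b +194.805ms=2/7b
8) 2337.662ms=24/7b +194.805ms=2/7b
9) 2532.468ms=26/7b +194.805ms=2/7b
10) 2727.273ms=4b +681.818ms=1b
11) 3409.091ms=5b +681.818ms=1b
12) 4090.909ms=6b +136.364ms=1/5b
13) 4227.273ms=31/5b +136.364ms=1/5b
14) 4363.636ms=32/5b +136.364ms=1/5b
15) 4500.0ms=33/5b +136.364ms=1/5b
16) 4636.364ms=34/5b +136.364ms=1/5b
17) 4772.727ms=7b +511.364ms=3/4b
18) 5284.091ms=31/4b +170.455ms=1/4b
Σ=8b of 8 (88bpm 2/4) — PASS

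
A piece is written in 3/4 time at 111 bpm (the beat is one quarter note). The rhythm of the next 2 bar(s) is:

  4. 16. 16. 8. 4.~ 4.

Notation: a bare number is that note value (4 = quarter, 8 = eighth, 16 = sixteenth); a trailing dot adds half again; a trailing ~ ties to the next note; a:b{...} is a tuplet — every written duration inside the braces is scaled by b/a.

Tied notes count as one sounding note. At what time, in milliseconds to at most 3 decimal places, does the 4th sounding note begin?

note 4 onset = 9/4b = 1216.216ms

1. 0.0ms @ 0 + 810.811ms (3/2)
2. 810.811ms @ 3/2 + 202.703ms (3/8)
3. 1013.514ms @ 15/8 + 202.703ms (3/8)
4. 1216.216ms @ 9/4 + 405.405ms (3/4)
5. 1621.622ms @ 3 + 1621.622ms (3)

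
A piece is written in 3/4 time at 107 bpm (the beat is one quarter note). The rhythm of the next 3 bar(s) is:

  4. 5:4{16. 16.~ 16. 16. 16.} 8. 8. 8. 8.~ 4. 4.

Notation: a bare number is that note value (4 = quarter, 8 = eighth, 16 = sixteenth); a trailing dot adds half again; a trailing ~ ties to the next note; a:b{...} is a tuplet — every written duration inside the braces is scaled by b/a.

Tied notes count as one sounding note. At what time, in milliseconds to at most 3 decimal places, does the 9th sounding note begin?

note 9 onset = 21/4b = 2943.925ms

1. 0.0ms @ 0 + 841.121ms (3/2)
2. 841.121ms @ 3/2 + 168.224ms (3/10)
3. 1009.346ms @ 9/5 + 336.449ms (3/5)
4. 1345.794ms @ 12/5 + 168.224ms (3/10)
5. 1514.019ms @ 27/10 + 168.224ms (3/10)
6. 1682.243ms @ 3 + 420.561ms (3/4)
7. 2102.804ms @ 15/4 + 420.561ms (3/4)
8. 2523.364ms @ 9/2 + 420.561ms (3/4)
9. 2943.925ms @ 21/4 + 1261.682ms (9/4)
10. 4205.607ms @ 15/2 + 841.121ms (3/2)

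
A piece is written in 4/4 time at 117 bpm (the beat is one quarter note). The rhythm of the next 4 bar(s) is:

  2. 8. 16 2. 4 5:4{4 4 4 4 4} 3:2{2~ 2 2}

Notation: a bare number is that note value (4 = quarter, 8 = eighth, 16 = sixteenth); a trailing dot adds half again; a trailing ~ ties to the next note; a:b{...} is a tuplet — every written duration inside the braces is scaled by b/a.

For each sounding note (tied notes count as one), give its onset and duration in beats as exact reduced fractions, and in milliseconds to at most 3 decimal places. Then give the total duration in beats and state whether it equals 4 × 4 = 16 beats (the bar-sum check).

1) 0.0ms=0b +1538.462ms=3b
2) 1538.462ms=3b +384.615ms=3/4b
3) 1923.077ms=15/4b +128.205ms=1/4b
4) 2051.282ms=4b +1538.462ms=3b
5) 3589.744ms=7b +512.821ms=1b
6) 4102.564ms=8b +410.256ms=4/5b
7) 4512.821ms=44/5b +410.256ms=4/5b
8) 4923.077ms=48/5b +410.256ms=4/5b
9) 5333.333ms=52/5b +410.256ms=4/5b
10) 5743.59ms=56/5b +410.256ms=4/5b
11) 6153.846ms=12b +1367.521ms=8/3b
12) 7521.368ms=44/3b +683.761ms=4/3b
Σ=16b of 16 (117bpm 4/4) — PASS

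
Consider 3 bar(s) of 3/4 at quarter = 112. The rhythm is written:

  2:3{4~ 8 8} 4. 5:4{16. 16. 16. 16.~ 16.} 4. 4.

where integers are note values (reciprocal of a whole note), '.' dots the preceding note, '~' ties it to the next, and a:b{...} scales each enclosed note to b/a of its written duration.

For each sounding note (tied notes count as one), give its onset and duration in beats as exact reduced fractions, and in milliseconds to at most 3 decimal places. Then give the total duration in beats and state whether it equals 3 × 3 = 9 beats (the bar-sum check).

1) 0.0ms=0b +1205.357ms=9/4b
2) 1205.357ms=9/4b +401.786ms=3/4b
3) 1607.143ms=3b +803.571ms=3/2b
4) 2410.714ms=9/2b +160.714ms=3/10b
5) 2571.429ms=24/5b +160.714ms=3/10b
6) 2732.143ms=51/10b +160.714ms=3/10b
7) 2892.857ms=27/5b +321.429ms=3/5b
8) 3214.286ms=6b +803.571ms=3/2b
9) 4017.857ms=15/2b +803.571ms=3/2b
Σ=9b of 9 (112bpm 3/4) — PASS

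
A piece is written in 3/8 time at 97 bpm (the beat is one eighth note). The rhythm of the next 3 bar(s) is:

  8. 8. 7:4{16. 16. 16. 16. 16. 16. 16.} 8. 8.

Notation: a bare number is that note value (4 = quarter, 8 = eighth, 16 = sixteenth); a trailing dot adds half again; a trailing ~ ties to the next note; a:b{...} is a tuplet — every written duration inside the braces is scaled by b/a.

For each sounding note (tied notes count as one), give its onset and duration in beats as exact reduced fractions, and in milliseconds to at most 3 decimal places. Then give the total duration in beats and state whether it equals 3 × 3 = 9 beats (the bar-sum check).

1) 0.0ms=0b +927.835ms=3/2b
2) 927.835ms=3/2b +927.835ms=3/2b
3) 1855.67ms=3b +265.096ms=3/7b
4) 2120.766ms=24/7b +265.096ms=3/7b
5) 2385.862ms=27/7b +265.096ms=3/7b
6) 2650.957ms=30/7b +265.096ms=3/7b
7) 2916.053ms=33/7b +265.096ms=3/7b
8) 3181.149ms=36/7b +265.096ms=3/7b
9) 3446.244ms=39/7b +265.096ms=3/7b
10) 3711.34ms=6b +927.835ms=3/2b
11) 4639.175ms=15/2b +927.835ms=3/2b
Σ=9b of 9 (97bpm 3/8) — PASS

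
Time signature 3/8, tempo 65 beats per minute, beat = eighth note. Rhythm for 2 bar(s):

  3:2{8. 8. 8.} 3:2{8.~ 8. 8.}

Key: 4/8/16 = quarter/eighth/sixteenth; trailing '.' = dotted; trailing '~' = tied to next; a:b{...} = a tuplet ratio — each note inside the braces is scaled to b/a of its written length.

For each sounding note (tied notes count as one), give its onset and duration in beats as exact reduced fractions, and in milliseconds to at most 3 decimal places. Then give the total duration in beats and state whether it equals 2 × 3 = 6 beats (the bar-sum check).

1) 0.0ms=0b +923.077ms=1b
2) 923.077ms=1b +923.077ms=1b
3) 1846.154ms=2b +923.077ms=1b
4) 2769.231ms=3b +1846.154ms=2b
5) 4615.385ms=5b +923.077ms=1b
Σ=6b of 6 (65bpm 3/8) — PASS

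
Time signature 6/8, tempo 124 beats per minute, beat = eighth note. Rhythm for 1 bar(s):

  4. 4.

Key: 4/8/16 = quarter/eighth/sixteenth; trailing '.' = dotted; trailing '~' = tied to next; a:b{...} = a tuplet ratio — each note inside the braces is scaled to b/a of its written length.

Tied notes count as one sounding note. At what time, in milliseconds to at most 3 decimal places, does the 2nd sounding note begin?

note 2 onset = 3b = 1451.613ms

1. 0.0ms @ 0 + 1451.613ms (3)
2. 1451.613ms @ 3 + 1451.613ms (3)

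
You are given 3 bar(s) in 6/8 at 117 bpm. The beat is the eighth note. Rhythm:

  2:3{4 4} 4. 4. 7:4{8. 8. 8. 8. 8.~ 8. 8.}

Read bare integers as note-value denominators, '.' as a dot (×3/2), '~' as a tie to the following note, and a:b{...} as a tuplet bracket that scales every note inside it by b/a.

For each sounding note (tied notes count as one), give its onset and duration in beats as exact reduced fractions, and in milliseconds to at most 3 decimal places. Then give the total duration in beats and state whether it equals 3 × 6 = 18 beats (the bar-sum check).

1) 0.0ms=0b +1538.462ms=3b
2) 1538.462ms=3b +1538.462ms=3b
3) 3076.923ms=6b +1538.462ms=3b
4) 4615.385ms=9b +1538.462ms=3b
5) 6153.846ms=12b +439.56ms=6/7b
6) 6593.407ms=90/7b +439.56ms=6/7b
7) 7032.967ms=96/7b +439.56ms=6/7b
8) 7472.527ms=102/7b +439.56ms=6/7b
9) 7912.088ms=108/7b +879.121ms=12/7b
10) 8791.209ms=120/7b +439.56ms=6/7b
Σ=18b of 18 (117bpm 6/8) — PASS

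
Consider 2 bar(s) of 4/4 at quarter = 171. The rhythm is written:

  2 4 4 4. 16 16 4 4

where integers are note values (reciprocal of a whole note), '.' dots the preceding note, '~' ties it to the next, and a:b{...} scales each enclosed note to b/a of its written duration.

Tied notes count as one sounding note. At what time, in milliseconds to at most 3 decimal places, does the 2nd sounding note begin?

1. 0.0ms @ 0 + 701.754ms (2)
2. 701.754ms @ 2 + 350.877ms (1)
3. 1052.632ms @ 3 + 350.877ms (1)
4. 1403.509ms @ 4 + 526.316ms (3/2)
5. 1929.825ms @ 11/2 + 87.719ms (1/4)
6. 2017.544ms @ 23/4 + 87.719ms (1/4)
7. 2105.263ms @ 6 + 350.877ms (1)
8. 2456.14ms @ 7 + 350.877ms (1)

note 2 onset = 2b = 701.754ms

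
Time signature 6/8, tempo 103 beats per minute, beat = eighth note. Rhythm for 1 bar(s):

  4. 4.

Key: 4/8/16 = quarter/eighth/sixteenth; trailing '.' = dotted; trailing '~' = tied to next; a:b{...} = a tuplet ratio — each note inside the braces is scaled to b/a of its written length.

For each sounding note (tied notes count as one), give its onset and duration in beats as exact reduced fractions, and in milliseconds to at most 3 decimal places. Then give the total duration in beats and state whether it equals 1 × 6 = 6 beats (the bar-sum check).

1) 0.0ms=0b +1747.573ms=3b
2) 1747.573ms=3b +1747.573ms=3b
Σ=6b of 6 (103bpm 6/8) — PASS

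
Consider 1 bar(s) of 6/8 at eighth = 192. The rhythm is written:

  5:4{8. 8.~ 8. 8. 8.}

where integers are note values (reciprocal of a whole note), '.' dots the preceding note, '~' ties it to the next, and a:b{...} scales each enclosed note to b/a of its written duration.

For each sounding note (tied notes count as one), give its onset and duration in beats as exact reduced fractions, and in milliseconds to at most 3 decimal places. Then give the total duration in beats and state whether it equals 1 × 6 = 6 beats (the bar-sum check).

1) 0.0ms=0b +375.0ms=6/5b
2) 375.0ms=6/5b +750.0ms=12/5b
3) 1125.0ms=18/5b +375.0ms=6/5b
4) 1500.0ms=24/5b +375.0ms=6/5b
Σ=6b of 6 (192bpm 6/8) — PASS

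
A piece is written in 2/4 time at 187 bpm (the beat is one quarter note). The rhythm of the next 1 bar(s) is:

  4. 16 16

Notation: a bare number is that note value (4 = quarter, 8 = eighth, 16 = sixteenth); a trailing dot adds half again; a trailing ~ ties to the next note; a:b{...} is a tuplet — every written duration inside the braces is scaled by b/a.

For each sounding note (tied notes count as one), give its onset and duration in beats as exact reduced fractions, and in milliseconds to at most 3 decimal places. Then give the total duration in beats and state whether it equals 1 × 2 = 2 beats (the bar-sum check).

1) 0.0ms=0b +481.283ms=3/2b
2) 481.283ms=3/2b +80.214ms=1/4b
3) 561.497ms=7/4b +80.214ms=1/4b
Σ=2b of 2 (187bpm 2/4) — PASS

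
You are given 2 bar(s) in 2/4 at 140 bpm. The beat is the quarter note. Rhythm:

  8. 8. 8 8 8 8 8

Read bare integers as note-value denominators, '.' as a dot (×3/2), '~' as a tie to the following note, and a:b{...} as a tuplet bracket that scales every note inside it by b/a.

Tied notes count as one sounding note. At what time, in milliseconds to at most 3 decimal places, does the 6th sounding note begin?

1. 0.0ms @ 0 + 321.429ms (3/4)
2. 321.429ms @ 3/4 + 321.429ms (3/4)
3. 642.857ms @ 3/2 + 214.286ms (1/2)
4. 857.143ms @ 2 + 214.286ms (1/2)
5. 1071.429ms @ 5/2 + 214.286ms (1/2)
6. 1285.714ms @ 3 + 214.286ms (1/2)
7. 1500.0ms @ 7/2 + 214.286ms (1/2)

note 6 onset = 3b = 1285.714ms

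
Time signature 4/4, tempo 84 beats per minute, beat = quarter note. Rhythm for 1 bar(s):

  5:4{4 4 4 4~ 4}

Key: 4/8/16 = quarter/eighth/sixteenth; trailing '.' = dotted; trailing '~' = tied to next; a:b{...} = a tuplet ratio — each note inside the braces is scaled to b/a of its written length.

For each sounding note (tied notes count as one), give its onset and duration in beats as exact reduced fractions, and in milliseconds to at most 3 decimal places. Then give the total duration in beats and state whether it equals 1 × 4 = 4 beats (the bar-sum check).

1) 0.0ms=0b +571.429ms=4/5b
2) 571.429ms=4/5b +571.429ms=4/5b
3) 1142.857ms=8/5b +571.429ms=4/5b
4) 1714.286ms=12/5b +1142.857ms=8/5b
Σ=4b of 4 (84bpm 4/4) — PASS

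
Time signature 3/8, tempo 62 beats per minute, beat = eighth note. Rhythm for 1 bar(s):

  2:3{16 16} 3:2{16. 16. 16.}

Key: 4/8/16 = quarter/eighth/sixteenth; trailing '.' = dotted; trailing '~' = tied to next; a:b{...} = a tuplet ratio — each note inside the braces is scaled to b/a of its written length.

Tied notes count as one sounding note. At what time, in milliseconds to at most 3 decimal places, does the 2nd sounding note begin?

1. 0.0ms @ 0 + 725.806ms (3/4)
2. 725.806ms @ 3/4 + 725.806ms (3/4)
3. 1451.613ms @ 3/2 + 483.871ms (1/2)
4. 1935.484ms @ 2 + 483.871ms (1/2)
5. 2419.355ms @ 5/2 + 483.871ms (1/2)

note 2 onset = 3/4b = 725.806ms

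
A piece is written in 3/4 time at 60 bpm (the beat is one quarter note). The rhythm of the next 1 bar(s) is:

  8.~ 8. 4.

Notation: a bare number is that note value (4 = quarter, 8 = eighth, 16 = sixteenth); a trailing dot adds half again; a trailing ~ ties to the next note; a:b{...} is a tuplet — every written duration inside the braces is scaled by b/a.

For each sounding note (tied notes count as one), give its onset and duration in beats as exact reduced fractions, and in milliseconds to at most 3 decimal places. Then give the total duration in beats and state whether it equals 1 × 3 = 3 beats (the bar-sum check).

1) 0.0ms=0b +1500.0ms=3/2b
2) 1500.0ms=3/2b +1500.0ms=3/2b
Σ=3b of 3 (60bpm 3/4) — PASS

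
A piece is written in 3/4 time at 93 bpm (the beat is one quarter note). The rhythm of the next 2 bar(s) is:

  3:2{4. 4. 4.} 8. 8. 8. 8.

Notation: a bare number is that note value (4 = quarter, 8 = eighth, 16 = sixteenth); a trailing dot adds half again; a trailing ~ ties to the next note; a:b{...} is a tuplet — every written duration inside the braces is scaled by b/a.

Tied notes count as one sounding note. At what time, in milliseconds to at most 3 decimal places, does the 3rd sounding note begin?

note 3 onset = 2b = 1290.323ms

1. 0.0ms @ 0 + 645.161ms (1)
2. 645.161ms @ 1 + 645.161ms (1)
3. 1290.323ms @ 2 + 645.161ms (1)
4. 1935.484ms @ 3 + 483.871ms (3/4)
5. 2419.355ms @ 15/4 + 483.871ms (3/4)
6. 2903.226ms @ 9/2 + 483.871ms (3/4)
7. 3387.097ms @ 21/4 + 483.871ms (3/4)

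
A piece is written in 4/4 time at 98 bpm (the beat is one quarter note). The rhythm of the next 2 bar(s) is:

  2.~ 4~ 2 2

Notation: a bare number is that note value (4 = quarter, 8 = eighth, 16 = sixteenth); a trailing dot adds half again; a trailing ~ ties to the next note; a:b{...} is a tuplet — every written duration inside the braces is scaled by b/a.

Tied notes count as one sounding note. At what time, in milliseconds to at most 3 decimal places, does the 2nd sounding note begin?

1. 0.0ms @ 0 + 3673.469ms (6)
2. 3673.469ms @ 6 + 1224.49ms (2)

note 2 onset = 6b = 3673.469ms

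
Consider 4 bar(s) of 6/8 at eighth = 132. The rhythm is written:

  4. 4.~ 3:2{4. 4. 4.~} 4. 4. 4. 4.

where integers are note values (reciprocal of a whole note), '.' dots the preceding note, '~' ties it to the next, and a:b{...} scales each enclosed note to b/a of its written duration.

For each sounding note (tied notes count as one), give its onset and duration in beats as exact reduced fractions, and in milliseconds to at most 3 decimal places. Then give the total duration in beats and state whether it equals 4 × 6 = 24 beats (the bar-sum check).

1) 0.0ms=0b +1363.636ms=3b
2) 1363.636ms=3b +2272.727ms=5b
3) 3636.364ms=8b +909.091ms=2b
4) 4545.455ms=10b +2272.727ms=5b
5) 6818.182ms=15b +1363.636ms=3b
6) 8181.818ms=18b +1363.636ms=3b
7) 9545.455ms=21b +1363.636ms=3b
Σ=24b of 24 (132bpm 6/8) — PASS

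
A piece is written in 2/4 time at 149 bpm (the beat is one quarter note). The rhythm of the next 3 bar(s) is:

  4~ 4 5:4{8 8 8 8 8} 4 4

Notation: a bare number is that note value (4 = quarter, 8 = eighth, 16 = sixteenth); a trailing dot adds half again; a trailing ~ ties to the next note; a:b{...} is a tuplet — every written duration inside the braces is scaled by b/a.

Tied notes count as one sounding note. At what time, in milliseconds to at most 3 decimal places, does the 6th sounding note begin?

note 6 onset = 18/5b = 1449.664ms

1. 0.0ms @ 0 + 805.369ms (2)
2. 805.369ms @ 2 + 161.074ms (2/5)
3. 966.443ms @ 12/5 + 161.074ms (2/5)
4. 1127.517ms @ 14/5 + 161.074ms (2/5)
5. 1288.591ms @ 16/5 + 161.074ms (2/5)
6. 1449.664ms @ 18/5 + 161.074ms (2/5)
7. 1610.738ms @ 4 + 402.685ms (1)
8. 2013.423ms @ 5 + 402.685ms (1)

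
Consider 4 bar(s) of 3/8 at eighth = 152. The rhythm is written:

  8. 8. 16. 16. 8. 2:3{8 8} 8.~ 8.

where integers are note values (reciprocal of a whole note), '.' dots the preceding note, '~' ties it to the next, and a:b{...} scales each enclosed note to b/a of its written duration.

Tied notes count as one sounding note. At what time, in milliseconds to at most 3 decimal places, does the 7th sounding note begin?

note 7 onset = 15/2b = 2960.526ms

1. 0.0ms @ 0 + 592.105ms (3/2)
2. 592.105ms @ 3/2 + 592.105ms (3/2)
3. 1184.211ms @ 3 + 296.053ms (3/4)
4. 1480.263ms @ 15/4 + 296.053ms (3/4)
5. 1776.316ms @ 9/2 + 592.105ms (3/2)
6. 2368.421ms @ 6 + 592.105ms (3/2)
7. 2960.526ms @ 15/2 + 592.105ms (3/2)
8. 3552.632ms @ 9 + 1184.211ms (3)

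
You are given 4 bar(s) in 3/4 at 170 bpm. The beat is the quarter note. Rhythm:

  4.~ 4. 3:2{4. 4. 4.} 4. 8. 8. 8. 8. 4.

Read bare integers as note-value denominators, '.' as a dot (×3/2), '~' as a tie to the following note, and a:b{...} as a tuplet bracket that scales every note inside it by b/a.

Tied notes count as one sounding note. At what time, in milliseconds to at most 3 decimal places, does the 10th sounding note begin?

1. 0.0ms @ 0 + 1058.824ms (3)
2. 1058.824ms @ 3 + 352.941ms (1)
3. 1411.765ms @ 4 + 352.941ms (1)
4. 1764.706ms @ 5 + 352.941ms (1)
5. 2117.647ms @ 6 + 529.412ms (3/2)
6. 2647.059ms @ 15/2 + 264.706ms (3/4)
7. 2911.765ms @ 33/4 + 264.706ms (3/4)
8. 3176.471ms @ 9 + 264.706ms (3/4)
9. 3441.176ms @ 39/4 + 264.706ms (3/4)
10. 3705.882ms @ 21/2 + 529.412ms (3/2)

note 10 onset = 21/2b = 3705.882ms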